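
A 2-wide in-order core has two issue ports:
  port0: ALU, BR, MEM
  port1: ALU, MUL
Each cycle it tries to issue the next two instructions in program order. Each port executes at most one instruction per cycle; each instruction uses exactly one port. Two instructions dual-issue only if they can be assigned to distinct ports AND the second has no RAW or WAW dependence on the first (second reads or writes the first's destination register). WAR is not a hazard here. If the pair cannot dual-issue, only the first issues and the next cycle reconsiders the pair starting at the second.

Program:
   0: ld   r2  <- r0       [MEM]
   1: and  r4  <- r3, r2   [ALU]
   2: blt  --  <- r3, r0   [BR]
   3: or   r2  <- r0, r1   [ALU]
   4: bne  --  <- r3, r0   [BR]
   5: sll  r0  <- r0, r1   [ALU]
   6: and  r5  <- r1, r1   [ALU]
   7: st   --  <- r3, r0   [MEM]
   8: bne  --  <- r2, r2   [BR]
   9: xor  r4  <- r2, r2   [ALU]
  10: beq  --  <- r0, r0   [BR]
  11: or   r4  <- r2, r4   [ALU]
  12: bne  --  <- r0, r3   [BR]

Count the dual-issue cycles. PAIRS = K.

#0 head=0: ld.MEM i0 RAW r2
#1 head=1: and.ALU/blt.BR i1,i2 pair
#2 head=3: or.ALU/bne.BR i3,i4 pair
#3 head=5: sll.ALU/and.ALU i5,i6 pair
#4 head=7: st.MEM i7 no-port MEM/BR
#5 head=8: bne.BR/xor.ALU i8,i9 pair
#6 head=10: beq.BR/or.ALU i10,i11 pair
#7 head=12: bne.BR i12 tail

PAIRS = 5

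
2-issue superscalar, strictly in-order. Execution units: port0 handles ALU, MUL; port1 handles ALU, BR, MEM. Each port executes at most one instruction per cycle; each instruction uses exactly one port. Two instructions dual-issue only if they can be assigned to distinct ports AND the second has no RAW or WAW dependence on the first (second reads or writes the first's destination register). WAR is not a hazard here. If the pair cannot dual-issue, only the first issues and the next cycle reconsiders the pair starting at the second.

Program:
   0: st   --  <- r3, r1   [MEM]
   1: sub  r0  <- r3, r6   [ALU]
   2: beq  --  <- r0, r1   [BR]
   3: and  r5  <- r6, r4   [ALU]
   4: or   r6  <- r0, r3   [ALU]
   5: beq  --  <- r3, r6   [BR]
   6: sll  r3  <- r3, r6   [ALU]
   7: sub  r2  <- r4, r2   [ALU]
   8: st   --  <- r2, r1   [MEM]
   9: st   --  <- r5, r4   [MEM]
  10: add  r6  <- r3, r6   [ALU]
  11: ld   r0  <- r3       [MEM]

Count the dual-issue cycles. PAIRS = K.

PAIRS = 4

#0 head=0: st+sub i0&i1 2-wide
#1 head=2: beq+and i2&i3 2-wide
#2 head=4: or i4 RAW r6
#3 head=5: beq+sll i5&i6 2-wide
#4 head=7: sub i7 RAW r2
#5 head=8: st i8 no-port MEM/MEM
#6 head=9: st+add i9&i10 2-wide
#7 head=11: ld i11 tail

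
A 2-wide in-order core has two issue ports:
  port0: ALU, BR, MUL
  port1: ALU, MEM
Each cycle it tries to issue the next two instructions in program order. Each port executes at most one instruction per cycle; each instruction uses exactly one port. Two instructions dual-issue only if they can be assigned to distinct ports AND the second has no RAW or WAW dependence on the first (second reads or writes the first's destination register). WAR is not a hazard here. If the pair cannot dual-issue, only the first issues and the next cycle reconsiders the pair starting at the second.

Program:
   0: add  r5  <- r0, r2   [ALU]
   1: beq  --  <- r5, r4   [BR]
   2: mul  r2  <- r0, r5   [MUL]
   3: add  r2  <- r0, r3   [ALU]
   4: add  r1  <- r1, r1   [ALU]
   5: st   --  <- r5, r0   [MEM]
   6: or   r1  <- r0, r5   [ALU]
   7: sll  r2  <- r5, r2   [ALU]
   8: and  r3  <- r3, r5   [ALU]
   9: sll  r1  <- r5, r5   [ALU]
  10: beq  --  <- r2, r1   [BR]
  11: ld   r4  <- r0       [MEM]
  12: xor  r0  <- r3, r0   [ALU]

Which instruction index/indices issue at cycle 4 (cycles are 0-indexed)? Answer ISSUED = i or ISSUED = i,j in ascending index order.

c0: i0 add.ALU  RAW r5
c1: i1 beq.BR  no-port BR/MUL
c2: i2 mul.MUL  WAW r2
c3: i3,i4 add.ALU;add.ALU  pair
c4: i5,i6 st.MEM;or.ALU  pair
c5: i7,i8 sll.ALU;and.ALU  pair
c6: i9 sll.ALU  RAW r1
c7: i10,i11 beq.BR;ld.MEM  pair
c8: i12 xor.ALU  tail

ISSUED = 5,6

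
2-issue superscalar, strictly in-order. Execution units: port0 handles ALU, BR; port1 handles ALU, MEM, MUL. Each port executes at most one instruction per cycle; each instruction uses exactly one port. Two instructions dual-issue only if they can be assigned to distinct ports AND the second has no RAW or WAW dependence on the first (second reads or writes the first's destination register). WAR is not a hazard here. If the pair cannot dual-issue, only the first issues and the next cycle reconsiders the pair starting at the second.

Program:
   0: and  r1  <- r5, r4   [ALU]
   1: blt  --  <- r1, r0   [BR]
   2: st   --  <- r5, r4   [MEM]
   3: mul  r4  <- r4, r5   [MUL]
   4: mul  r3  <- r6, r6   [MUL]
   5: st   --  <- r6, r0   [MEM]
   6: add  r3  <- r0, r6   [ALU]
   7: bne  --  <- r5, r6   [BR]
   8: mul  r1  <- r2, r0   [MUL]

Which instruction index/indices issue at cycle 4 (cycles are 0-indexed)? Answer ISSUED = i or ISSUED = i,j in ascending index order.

ISSUED = 5,6

c0: i0 and  RAW r1
c1: i1,i2 blt+st  pair
c2: i3 mul  no-port MUL/MUL
c3: i4 mul  no-port MUL/MEM
c4: i5,i6 st+add  pair
c5: i7,i8 bne+mul  pair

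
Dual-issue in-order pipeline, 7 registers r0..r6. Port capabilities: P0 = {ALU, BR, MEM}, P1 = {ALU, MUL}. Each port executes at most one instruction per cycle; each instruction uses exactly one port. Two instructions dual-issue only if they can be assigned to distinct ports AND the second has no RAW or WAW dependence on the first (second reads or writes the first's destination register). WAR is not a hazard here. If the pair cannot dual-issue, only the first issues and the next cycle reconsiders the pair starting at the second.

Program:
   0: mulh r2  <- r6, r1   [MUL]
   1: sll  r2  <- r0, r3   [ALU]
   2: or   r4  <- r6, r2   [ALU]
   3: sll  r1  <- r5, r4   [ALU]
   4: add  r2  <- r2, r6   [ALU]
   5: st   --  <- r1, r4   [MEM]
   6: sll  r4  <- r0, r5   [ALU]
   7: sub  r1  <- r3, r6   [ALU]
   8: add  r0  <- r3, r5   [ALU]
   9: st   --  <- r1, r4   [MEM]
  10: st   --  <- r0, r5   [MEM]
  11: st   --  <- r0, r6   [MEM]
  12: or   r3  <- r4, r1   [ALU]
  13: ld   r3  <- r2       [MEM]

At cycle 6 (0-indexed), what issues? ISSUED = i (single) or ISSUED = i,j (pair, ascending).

#0 head=0: mulh.MUL i0 WAW r2
#1 head=1: sll.ALU i1 RAW r2
#2 head=2: or.ALU i2 RAW r4
#3 head=3: sll.ALU/add.ALU i3,i4 dual
#4 head=5: st.MEM/sll.ALU i5,i6 dual
#5 head=7: sub.ALU/add.ALU i7,i8 dual
#6 head=9: st.MEM i9 no-port MEM/MEM
#7 head=10: st.MEM i10 no-port MEM/MEM
#8 head=11: st.MEM/or.ALU i11,i12 dual
#9 head=13: ld.MEM i13 tail

ISSUED = 9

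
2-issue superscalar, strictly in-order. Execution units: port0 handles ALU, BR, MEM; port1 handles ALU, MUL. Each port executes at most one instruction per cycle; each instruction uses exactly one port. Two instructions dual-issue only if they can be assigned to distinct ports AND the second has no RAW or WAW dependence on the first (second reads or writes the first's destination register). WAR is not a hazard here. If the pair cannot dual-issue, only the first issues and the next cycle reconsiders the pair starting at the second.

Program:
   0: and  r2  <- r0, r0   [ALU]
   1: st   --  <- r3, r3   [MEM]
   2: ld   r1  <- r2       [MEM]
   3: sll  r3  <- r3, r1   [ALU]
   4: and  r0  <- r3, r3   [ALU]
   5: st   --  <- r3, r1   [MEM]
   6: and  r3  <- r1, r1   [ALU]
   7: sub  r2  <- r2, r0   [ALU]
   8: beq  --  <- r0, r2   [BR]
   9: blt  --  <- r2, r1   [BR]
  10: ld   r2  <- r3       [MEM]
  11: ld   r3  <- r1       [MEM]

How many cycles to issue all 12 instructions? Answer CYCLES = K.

#0 head=0: and+st i0&i1 2-wide
#1 head=2: ld i2 RAW r1
#2 head=3: sll i3 RAW r3
#3 head=4: and+st i4&i5 2-wide
#4 head=6: and+sub i6&i7 2-wide
#5 head=8: beq i8 no-port BR/BR
#6 head=9: blt i9 no-port BR/MEM
#7 head=10: ld i10 no-port MEM/MEM
#8 head=11: ld i11 tail

CYCLES = 9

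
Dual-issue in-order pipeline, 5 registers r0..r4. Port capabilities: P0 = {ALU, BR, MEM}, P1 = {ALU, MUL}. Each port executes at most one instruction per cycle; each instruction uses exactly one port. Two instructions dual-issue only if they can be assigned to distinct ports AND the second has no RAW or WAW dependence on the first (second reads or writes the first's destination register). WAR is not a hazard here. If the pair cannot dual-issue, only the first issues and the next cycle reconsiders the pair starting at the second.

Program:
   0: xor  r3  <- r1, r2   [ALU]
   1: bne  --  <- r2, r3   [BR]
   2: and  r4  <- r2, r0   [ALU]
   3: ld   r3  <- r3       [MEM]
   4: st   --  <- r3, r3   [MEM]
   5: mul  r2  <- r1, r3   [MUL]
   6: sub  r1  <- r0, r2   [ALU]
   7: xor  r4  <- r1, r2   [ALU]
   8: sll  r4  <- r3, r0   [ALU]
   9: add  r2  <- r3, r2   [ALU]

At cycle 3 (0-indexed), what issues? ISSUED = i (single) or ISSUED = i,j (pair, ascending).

[0] i0  xor.ALU  -- RAW r3
[1] i1+i2  bne.BR+and.ALU  -- 2-wide
[2] i3  ld.MEM  -- no-port MEM/MEM
[3] i4+i5  st.MEM+mul.MUL  -- 2-wide
[4] i6  sub.ALU  -- RAW r1
[5] i7  xor.ALU  -- WAW r4
[6] i8+i9  sll.ALU+add.ALU  -- 2-wide

ISSUED = 4,5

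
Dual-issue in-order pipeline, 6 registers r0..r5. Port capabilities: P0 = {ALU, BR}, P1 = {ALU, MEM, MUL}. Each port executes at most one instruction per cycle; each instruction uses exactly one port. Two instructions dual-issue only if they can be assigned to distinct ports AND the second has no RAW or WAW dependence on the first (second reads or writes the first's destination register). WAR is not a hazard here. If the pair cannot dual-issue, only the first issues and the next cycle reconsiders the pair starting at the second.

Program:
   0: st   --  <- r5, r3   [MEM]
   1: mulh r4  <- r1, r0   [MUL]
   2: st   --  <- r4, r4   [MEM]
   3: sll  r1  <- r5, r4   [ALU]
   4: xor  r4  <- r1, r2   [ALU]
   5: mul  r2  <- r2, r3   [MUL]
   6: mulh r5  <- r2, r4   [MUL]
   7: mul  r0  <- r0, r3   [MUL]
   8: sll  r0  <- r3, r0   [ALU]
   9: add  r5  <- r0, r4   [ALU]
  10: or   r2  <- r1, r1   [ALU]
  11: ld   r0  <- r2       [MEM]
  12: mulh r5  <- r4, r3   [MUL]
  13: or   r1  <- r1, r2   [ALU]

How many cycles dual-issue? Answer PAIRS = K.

0. st @i0  | no-port MEM/MUL
1. mulh @i1  | no-port MUL/MEM
2. st sll @i2&i3  | dual
3. xor mul @i4&i5  | dual
4. mulh @i6  | no-port MUL/MUL
5. mul @i7  | RAW+WAW r0
6. sll @i8  | RAW r0
7. add or @i9&i10  | dual
8. ld @i11  | no-port MEM/MUL
9. mulh or @i12&i13  | dual

PAIRS = 4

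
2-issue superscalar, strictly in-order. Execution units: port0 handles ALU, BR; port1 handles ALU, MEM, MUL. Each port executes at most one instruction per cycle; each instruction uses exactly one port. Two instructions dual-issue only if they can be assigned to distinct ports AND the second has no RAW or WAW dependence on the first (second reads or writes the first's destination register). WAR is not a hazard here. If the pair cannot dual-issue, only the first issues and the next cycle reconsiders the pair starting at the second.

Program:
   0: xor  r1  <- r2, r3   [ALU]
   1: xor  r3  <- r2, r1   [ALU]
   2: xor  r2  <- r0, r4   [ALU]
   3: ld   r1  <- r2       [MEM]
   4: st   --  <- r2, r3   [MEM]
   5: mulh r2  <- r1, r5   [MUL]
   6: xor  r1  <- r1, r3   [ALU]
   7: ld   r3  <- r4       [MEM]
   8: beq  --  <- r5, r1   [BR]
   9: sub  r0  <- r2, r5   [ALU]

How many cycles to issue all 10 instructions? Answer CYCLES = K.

#0 head=0: xor.ALU i0 RAW r1
#1 head=1: xor.ALU;xor.ALU i1+i2 dual
#2 head=3: ld.MEM i3 no-port MEM/MEM
#3 head=4: st.MEM i4 no-port MEM/MUL
#4 head=5: mulh.MUL;xor.ALU i5+i6 dual
#5 head=7: ld.MEM;beq.BR i7+i8 dual
#6 head=9: sub.ALU i9 tail

CYCLES = 7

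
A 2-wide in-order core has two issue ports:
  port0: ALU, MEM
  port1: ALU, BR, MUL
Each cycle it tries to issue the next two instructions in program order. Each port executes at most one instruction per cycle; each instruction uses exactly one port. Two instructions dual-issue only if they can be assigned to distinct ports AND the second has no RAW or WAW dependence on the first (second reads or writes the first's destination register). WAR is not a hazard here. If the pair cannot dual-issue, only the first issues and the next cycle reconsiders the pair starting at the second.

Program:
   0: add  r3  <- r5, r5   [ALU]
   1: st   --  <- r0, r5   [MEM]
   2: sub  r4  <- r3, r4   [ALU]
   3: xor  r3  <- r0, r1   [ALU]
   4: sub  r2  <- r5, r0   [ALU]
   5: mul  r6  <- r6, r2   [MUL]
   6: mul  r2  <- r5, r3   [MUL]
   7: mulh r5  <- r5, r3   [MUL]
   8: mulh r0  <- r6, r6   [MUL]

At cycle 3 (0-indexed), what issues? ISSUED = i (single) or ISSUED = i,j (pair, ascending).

[0] i0,i1  add.ALU/st.MEM  -- pair
[1] i2,i3  sub.ALU/xor.ALU  -- pair
[2] i4  sub.ALU  -- RAW r2
[3] i5  mul.MUL  -- no-port MUL/MUL
[4] i6  mul.MUL  -- no-port MUL/MUL
[5] i7  mulh.MUL  -- no-port MUL/MUL
[6] i8  mulh.MUL  -- tail

ISSUED = 5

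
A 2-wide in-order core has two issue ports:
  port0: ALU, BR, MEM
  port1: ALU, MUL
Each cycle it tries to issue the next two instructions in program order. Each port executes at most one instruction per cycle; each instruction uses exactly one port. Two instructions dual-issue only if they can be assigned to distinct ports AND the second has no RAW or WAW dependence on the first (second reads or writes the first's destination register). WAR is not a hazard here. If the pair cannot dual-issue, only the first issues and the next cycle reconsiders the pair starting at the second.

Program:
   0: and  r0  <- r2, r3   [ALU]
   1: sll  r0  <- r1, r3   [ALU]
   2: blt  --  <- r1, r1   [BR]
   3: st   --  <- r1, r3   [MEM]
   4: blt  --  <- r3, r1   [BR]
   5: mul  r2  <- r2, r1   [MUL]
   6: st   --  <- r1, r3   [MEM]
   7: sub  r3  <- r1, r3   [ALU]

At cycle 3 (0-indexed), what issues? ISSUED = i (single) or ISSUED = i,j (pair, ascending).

[0] i0  and.ALU  -- WAW r0
[1] i1,i2  sll.ALU/blt.BR  -- pair
[2] i3  st.MEM  -- no-port MEM/BR
[3] i4,i5  blt.BR/mul.MUL  -- pair
[4] i6,i7  st.MEM/sub.ALU  -- pair

ISSUED = 4,5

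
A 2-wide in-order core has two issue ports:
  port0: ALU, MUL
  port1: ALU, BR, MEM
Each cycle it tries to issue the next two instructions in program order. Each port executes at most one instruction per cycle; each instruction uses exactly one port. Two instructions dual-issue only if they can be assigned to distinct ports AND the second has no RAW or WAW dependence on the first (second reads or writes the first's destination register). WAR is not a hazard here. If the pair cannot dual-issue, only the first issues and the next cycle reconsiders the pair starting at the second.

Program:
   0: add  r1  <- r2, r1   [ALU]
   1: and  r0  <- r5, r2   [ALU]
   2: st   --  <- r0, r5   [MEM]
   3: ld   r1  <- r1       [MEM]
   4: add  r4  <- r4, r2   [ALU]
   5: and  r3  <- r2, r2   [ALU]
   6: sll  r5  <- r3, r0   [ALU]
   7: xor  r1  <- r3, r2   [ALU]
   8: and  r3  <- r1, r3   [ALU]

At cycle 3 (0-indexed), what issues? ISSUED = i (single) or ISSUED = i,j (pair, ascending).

[0] i0,i1  add;and  -- 2-wide
[1] i2  st  -- no-port MEM/MEM
[2] i3,i4  ld;add  -- 2-wide
[3] i5  and  -- RAW r3
[4] i6,i7  sll;xor  -- 2-wide
[5] i8  and  -- tail

ISSUED = 5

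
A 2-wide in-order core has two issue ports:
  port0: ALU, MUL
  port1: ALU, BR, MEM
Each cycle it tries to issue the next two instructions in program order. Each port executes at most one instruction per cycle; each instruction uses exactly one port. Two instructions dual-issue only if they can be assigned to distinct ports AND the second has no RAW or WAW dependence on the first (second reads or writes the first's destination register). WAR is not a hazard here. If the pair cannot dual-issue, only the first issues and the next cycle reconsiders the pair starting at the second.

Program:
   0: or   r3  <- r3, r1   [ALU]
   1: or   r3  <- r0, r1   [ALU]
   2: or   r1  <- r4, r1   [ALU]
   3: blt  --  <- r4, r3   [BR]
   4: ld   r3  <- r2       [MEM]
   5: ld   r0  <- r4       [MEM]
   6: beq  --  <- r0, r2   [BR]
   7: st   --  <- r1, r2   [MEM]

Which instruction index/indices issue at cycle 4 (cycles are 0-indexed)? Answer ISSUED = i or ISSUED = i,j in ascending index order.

c0: i0 or  WAW r3
c1: i1,i2 or/or  2-wide
c2: i3 blt  no-port BR/MEM
c3: i4 ld  no-port MEM/MEM
c4: i5 ld  no-port MEM/BR
c5: i6 beq  no-port BR/MEM
c6: i7 st  tail

ISSUED = 5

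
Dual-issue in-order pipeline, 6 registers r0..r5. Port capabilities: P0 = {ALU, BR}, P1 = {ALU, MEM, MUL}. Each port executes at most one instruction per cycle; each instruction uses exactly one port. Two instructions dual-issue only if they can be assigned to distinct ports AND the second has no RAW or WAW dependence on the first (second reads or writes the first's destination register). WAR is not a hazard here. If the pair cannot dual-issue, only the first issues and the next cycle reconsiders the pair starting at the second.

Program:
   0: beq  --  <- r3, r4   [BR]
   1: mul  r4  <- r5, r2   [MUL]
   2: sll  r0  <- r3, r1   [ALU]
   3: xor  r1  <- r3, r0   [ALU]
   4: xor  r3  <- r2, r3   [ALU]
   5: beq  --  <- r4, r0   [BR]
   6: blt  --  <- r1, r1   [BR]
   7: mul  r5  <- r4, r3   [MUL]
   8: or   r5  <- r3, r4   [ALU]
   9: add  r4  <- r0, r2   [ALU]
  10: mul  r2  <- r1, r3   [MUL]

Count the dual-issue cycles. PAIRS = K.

PAIRS = 4

[0] i0/i1  beq.BR mul.MUL  -- pair
[1] i2  sll.ALU  -- RAW r0
[2] i3/i4  xor.ALU xor.ALU  -- pair
[3] i5  beq.BR  -- no-port BR/BR
[4] i6/i7  blt.BR mul.MUL  -- pair
[5] i8/i9  or.ALU add.ALU  -- pair
[6] i10  mul.MUL  -- tail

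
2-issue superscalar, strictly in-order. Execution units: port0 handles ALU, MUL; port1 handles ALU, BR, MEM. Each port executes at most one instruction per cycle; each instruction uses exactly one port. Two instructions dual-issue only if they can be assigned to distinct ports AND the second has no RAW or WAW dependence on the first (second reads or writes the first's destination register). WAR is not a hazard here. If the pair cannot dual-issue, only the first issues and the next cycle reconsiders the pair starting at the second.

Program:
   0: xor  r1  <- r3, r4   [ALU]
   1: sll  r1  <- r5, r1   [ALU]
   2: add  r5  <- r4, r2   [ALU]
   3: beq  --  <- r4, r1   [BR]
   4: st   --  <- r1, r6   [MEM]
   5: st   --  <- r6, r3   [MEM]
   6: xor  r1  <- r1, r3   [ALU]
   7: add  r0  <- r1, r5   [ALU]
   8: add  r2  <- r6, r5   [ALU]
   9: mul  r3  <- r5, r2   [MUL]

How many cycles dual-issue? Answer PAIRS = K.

PAIRS = 3

t=0 i0:xor.ALU ; RAW+WAW r1
t=1 i1,i2:sll.ALU;add.ALU ; 2-wide
t=2 i3:beq.BR ; no-port BR/MEM
t=3 i4:st.MEM ; no-port MEM/MEM
t=4 i5,i6:st.MEM;xor.ALU ; 2-wide
t=5 i7,i8:add.ALU;add.ALU ; 2-wide
t=6 i9:mul.MUL ; tail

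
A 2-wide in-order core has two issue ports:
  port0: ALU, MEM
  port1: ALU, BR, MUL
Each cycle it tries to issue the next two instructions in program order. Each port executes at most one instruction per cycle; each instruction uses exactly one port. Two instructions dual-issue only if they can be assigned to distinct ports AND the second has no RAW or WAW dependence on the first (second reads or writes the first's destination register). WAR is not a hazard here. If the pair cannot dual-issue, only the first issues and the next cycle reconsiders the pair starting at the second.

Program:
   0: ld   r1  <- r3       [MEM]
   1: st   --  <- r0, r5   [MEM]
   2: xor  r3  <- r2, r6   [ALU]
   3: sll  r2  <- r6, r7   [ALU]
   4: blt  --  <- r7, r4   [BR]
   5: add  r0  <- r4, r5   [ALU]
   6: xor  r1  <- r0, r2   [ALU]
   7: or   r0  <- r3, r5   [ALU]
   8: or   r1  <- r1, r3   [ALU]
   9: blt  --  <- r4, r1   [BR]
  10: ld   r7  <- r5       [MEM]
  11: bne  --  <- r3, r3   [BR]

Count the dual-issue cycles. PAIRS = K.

PAIRS = 4

0. ld.MEM @i0  | no-port MEM/MEM
1. st.MEM xor.ALU @i1/i2  | 2-wide
2. sll.ALU blt.BR @i3/i4  | 2-wide
3. add.ALU @i5  | RAW r0
4. xor.ALU or.ALU @i6/i7  | 2-wide
5. or.ALU @i8  | RAW r1
6. blt.BR ld.MEM @i9/i10  | 2-wide
7. bne.BR @i11  | tail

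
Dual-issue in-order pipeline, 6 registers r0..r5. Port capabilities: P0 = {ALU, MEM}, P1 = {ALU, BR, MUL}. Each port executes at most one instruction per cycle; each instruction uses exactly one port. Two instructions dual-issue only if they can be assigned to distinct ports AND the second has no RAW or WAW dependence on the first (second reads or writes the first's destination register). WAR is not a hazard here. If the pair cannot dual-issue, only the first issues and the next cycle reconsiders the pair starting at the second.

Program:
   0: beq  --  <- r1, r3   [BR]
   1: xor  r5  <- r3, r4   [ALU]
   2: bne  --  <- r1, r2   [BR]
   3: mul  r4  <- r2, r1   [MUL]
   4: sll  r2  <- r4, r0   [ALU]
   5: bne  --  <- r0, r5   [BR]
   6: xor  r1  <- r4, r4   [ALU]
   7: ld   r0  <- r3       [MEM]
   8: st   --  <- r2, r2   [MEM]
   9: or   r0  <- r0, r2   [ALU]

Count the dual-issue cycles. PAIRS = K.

t=0 i0,i1:beq;xor ; pair
t=1 i2:bne ; no-port BR/MUL
t=2 i3:mul ; RAW r4
t=3 i4,i5:sll;bne ; pair
t=4 i6,i7:xor;ld ; pair
t=5 i8,i9:st;or ; pair

PAIRS = 4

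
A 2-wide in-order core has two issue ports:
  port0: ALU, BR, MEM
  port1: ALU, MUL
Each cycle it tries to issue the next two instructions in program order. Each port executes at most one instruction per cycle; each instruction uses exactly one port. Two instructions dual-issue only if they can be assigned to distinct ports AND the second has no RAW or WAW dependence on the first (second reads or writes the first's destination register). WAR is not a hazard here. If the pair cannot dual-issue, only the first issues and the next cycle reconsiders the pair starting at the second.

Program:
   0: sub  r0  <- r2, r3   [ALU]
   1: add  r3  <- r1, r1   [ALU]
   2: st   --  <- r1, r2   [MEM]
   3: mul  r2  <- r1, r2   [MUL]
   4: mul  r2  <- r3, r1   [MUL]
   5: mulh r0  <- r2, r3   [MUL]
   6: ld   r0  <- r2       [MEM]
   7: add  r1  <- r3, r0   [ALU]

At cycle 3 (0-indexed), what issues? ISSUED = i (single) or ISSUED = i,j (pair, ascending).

#0 head=0: sub;add i0/i1 pair
#1 head=2: st;mul i2/i3 pair
#2 head=4: mul i4 no-port MUL/MUL
#3 head=5: mulh i5 WAW r0
#4 head=6: ld i6 RAW r0
#5 head=7: add i7 tail

ISSUED = 5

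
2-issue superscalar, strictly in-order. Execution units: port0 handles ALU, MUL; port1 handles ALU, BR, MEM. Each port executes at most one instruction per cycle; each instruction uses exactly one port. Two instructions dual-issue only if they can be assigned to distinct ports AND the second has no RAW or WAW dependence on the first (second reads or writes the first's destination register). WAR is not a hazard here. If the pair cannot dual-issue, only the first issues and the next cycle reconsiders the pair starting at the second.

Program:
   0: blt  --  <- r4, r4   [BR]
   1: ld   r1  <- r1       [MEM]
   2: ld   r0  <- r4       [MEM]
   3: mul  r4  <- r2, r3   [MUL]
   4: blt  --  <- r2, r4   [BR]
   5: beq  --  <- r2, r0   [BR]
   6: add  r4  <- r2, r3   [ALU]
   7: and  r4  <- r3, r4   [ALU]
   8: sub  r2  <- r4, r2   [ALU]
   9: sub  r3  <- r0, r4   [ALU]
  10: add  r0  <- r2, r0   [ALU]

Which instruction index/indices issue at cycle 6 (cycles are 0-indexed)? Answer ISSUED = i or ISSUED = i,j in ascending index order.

t=0 i0:blt.BR ; no-port BR/MEM
t=1 i1:ld.MEM ; no-port MEM/MEM
t=2 i2+i3:ld.MEM+mul.MUL ; 2-wide
t=3 i4:blt.BR ; no-port BR/BR
t=4 i5+i6:beq.BR+add.ALU ; 2-wide
t=5 i7:and.ALU ; RAW r4
t=6 i8+i9:sub.ALU+sub.ALU ; 2-wide
t=7 i10:add.ALU ; tail

ISSUED = 8,9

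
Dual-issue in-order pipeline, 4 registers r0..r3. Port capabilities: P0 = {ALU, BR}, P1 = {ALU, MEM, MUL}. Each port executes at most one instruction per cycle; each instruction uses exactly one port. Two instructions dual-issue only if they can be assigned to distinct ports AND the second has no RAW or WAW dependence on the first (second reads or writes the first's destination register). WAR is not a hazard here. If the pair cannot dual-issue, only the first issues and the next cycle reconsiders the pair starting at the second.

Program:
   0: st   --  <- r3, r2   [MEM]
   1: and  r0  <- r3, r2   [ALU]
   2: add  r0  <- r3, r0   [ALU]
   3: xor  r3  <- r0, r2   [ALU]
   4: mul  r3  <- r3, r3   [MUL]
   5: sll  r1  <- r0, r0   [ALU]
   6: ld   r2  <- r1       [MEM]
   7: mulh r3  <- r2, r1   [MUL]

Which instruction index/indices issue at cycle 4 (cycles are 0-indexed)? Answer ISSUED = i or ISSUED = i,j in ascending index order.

ISSUED = 6

[0] i0+i1  st+and  -- dual
[1] i2  add  -- RAW r0
[2] i3  xor  -- RAW+WAW r3
[3] i4+i5  mul+sll  -- dual
[4] i6  ld  -- no-port MEM/MUL
[5] i7  mulh  -- tail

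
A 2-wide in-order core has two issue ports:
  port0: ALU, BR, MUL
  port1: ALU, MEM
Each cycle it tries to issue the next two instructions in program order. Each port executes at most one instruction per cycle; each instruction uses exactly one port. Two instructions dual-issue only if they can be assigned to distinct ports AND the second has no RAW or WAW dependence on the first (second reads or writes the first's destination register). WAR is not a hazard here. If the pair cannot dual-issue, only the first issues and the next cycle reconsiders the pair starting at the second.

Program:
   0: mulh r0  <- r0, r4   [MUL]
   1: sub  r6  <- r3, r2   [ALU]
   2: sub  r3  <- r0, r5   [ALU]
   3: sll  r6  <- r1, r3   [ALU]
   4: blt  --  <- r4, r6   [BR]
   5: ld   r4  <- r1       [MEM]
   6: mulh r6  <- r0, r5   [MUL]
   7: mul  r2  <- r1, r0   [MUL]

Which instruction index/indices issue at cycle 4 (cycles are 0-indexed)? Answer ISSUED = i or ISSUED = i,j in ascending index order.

t=0 i0&i1:mulh.MUL;sub.ALU ; 2-wide
t=1 i2:sub.ALU ; RAW r3
t=2 i3:sll.ALU ; RAW r6
t=3 i4&i5:blt.BR;ld.MEM ; 2-wide
t=4 i6:mulh.MUL ; no-port MUL/MUL
t=5 i7:mul.MUL ; tail

ISSUED = 6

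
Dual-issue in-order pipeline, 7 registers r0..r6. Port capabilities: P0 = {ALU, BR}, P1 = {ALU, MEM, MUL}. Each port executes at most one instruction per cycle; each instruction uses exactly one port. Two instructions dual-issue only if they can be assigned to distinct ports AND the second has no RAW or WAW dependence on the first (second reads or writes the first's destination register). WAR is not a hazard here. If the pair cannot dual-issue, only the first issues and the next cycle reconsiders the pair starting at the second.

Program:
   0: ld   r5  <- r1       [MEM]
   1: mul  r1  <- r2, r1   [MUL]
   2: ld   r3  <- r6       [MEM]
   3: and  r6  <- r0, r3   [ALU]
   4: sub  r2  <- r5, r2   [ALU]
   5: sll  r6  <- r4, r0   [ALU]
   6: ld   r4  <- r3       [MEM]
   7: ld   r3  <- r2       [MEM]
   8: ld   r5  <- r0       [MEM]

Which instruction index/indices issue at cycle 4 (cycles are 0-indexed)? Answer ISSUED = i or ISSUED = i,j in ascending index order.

[0] i0  ld  -- no-port MEM/MUL
[1] i1  mul  -- no-port MUL/MEM
[2] i2  ld  -- RAW r3
[3] i3&i4  and;sub  -- dual
[4] i5&i6  sll;ld  -- dual
[5] i7  ld  -- no-port MEM/MEM
[6] i8  ld  -- tail

ISSUED = 5,6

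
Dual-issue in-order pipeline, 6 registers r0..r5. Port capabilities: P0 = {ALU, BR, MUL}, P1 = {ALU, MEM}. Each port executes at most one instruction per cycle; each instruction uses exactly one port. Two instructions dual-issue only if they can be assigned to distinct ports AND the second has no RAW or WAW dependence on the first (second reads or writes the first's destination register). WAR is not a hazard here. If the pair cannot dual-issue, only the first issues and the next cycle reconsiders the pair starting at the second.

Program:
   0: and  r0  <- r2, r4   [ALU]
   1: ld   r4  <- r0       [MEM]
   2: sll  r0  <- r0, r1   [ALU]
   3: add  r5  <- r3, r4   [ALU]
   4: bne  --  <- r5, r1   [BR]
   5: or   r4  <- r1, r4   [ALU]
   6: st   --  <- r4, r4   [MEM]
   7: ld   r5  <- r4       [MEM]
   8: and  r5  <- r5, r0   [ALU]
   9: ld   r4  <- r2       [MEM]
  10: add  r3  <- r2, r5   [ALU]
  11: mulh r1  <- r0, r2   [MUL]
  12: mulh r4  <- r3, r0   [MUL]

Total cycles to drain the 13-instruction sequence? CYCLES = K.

CYCLES = 9

0. and.ALU @i0  | RAW r0
1. ld.MEM sll.ALU @i1/i2  | dual
2. add.ALU @i3  | RAW r5
3. bne.BR or.ALU @i4/i5  | dual
4. st.MEM @i6  | no-port MEM/MEM
5. ld.MEM @i7  | RAW+WAW r5
6. and.ALU ld.MEM @i8/i9  | dual
7. add.ALU mulh.MUL @i10/i11  | dual
8. mulh.MUL @i12  | tail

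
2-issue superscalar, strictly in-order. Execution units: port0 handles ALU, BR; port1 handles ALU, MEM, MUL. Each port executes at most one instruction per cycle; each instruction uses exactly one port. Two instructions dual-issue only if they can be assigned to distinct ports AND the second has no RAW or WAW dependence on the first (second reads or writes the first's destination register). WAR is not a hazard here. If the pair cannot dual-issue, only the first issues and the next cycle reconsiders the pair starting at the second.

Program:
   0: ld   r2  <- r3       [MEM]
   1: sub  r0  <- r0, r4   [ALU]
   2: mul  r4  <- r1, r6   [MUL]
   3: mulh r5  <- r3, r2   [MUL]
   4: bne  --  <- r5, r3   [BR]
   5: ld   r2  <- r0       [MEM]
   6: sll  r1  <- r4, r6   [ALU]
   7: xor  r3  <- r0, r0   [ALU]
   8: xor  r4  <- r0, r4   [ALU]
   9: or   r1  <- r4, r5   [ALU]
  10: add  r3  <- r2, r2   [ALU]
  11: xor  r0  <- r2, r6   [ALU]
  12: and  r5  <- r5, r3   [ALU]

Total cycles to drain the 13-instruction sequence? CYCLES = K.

CYCLES = 8

0. ld.MEM/sub.ALU @i0+i1  | dual
1. mul.MUL @i2  | no-port MUL/MUL
2. mulh.MUL @i3  | RAW r5
3. bne.BR/ld.MEM @i4+i5  | dual
4. sll.ALU/xor.ALU @i6+i7  | dual
5. xor.ALU @i8  | RAW r4
6. or.ALU/add.ALU @i9+i10  | dual
7. xor.ALU/and.ALU @i11+i12  | dual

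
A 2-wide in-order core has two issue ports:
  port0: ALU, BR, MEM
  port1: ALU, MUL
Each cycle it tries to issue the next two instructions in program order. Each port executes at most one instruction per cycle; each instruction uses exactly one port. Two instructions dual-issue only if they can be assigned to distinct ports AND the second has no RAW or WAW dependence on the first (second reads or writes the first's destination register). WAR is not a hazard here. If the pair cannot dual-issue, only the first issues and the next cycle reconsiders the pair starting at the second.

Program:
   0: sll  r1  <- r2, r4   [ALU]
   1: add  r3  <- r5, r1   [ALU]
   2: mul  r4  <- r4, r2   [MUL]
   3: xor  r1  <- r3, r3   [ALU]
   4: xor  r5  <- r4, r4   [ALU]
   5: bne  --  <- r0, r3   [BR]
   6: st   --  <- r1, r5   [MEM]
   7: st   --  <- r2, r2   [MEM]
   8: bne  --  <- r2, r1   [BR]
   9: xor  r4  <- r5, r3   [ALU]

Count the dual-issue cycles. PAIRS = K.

  cy0 -> i0 (sll.ALU) RAW r1
  cy1 -> i1,i2 (add.ALU+mul.MUL) 2-wide
  cy2 -> i3,i4 (xor.ALU+xor.ALU) 2-wide
  cy3 -> i5 (bne.BR) no-port BR/MEM
  cy4 -> i6 (st.MEM) no-port MEM/MEM
  cy5 -> i7 (st.MEM) no-port MEM/BR
  cy6 -> i8,i9 (bne.BR+xor.ALU) 2-wide

PAIRS = 3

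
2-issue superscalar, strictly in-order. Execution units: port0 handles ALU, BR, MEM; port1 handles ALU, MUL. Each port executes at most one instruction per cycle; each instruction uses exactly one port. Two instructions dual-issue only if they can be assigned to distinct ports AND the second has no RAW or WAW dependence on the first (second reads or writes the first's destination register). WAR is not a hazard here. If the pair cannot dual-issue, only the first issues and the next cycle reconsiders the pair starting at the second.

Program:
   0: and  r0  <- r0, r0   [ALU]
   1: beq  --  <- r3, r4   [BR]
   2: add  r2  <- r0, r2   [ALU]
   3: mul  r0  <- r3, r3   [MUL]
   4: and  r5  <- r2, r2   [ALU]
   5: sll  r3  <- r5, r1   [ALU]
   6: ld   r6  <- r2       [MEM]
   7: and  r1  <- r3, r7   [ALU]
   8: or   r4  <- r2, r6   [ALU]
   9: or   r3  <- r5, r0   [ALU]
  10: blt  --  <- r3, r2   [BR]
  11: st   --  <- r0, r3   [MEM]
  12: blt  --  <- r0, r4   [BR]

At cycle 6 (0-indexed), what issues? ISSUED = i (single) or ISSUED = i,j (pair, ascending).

ISSUED = 10

0. and.ALU;beq.BR @i0+i1  | 2-wide
1. add.ALU;mul.MUL @i2+i3  | 2-wide
2. and.ALU @i4  | RAW r5
3. sll.ALU;ld.MEM @i5+i6  | 2-wide
4. and.ALU;or.ALU @i7+i8  | 2-wide
5. or.ALU @i9  | RAW r3
6. blt.BR @i10  | no-port BR/MEM
7. st.MEM @i11  | no-port MEM/BR
8. blt.BR @i12  | tail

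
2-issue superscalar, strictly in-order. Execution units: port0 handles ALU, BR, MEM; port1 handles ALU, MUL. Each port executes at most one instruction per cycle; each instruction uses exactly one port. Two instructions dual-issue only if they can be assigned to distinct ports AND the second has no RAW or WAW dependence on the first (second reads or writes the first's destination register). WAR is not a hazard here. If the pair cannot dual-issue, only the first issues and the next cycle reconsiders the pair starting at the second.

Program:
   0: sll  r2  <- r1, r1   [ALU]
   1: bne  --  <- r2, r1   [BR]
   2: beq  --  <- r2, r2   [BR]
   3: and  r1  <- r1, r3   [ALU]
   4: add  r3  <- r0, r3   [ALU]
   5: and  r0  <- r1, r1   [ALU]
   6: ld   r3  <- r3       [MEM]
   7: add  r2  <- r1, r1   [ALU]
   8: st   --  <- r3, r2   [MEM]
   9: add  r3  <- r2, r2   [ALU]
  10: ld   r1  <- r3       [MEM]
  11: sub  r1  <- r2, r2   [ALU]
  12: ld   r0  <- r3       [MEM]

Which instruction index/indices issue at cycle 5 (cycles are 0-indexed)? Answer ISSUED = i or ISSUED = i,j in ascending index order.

ISSUED = 8,9

  cy0 -> i0 (sll.ALU) RAW r2
  cy1 -> i1 (bne.BR) no-port BR/BR
  cy2 -> i2,i3 (beq.BR;and.ALU) dual
  cy3 -> i4,i5 (add.ALU;and.ALU) dual
  cy4 -> i6,i7 (ld.MEM;add.ALU) dual
  cy5 -> i8,i9 (st.MEM;add.ALU) dual
  cy6 -> i10 (ld.MEM) WAW r1
  cy7 -> i11,i12 (sub.ALU;ld.MEM) dual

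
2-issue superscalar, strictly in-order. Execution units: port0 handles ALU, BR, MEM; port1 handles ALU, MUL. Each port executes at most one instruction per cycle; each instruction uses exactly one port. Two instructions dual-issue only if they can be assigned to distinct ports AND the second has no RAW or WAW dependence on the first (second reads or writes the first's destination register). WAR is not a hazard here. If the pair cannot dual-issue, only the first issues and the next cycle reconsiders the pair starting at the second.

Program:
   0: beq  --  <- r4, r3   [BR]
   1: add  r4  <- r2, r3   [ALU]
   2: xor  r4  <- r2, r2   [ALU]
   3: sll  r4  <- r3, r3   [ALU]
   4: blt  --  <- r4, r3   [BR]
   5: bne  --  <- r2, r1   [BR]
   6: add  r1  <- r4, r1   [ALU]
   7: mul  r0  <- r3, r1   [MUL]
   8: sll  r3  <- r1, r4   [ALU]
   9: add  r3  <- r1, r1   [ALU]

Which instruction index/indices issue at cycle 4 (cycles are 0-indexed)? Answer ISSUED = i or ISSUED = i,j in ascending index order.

0. beq/add @i0/i1  | pair
1. xor @i2  | WAW r4
2. sll @i3  | RAW r4
3. blt @i4  | no-port BR/BR
4. bne/add @i5/i6  | pair
5. mul/sll @i7/i8  | pair
6. add @i9  | tail

ISSUED = 5,6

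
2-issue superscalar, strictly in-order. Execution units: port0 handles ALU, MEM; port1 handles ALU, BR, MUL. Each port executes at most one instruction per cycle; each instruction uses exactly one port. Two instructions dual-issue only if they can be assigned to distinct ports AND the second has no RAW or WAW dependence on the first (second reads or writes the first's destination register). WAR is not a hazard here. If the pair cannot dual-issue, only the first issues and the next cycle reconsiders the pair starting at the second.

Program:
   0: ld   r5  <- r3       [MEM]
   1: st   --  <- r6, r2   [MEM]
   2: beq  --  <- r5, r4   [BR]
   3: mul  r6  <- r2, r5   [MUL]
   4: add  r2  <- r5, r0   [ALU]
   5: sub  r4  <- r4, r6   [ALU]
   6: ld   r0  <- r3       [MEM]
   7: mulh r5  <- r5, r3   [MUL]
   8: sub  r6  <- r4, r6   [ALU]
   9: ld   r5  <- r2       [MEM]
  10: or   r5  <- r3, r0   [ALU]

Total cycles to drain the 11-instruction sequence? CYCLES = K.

#0 head=0: ld.MEM i0 no-port MEM/MEM
#1 head=1: st.MEM;beq.BR i1&i2 pair
#2 head=3: mul.MUL;add.ALU i3&i4 pair
#3 head=5: sub.ALU;ld.MEM i5&i6 pair
#4 head=7: mulh.MUL;sub.ALU i7&i8 pair
#5 head=9: ld.MEM i9 WAW r5
#6 head=10: or.ALU i10 tail

CYCLES = 7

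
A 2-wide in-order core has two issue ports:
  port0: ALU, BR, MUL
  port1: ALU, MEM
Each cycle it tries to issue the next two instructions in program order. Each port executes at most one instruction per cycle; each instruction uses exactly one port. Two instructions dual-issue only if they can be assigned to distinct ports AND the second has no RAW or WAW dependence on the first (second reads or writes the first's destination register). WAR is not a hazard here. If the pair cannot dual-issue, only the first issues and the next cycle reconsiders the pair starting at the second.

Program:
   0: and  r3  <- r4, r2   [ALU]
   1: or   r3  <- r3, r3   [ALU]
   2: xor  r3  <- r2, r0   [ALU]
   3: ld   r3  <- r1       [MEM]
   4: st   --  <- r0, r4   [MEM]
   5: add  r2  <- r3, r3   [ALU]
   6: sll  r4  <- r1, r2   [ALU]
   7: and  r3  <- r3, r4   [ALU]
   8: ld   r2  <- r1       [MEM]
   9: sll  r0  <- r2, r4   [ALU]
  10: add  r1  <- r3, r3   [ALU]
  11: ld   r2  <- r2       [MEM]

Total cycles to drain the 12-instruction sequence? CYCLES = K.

t=0 i0:and.ALU ; RAW+WAW r3
t=1 i1:or.ALU ; WAW r3
t=2 i2:xor.ALU ; WAW r3
t=3 i3:ld.MEM ; no-port MEM/MEM
t=4 i4&i5:st.MEM;add.ALU ; dual
t=5 i6:sll.ALU ; RAW r4
t=6 i7&i8:and.ALU;ld.MEM ; dual
t=7 i9&i10:sll.ALU;add.ALU ; dual
t=8 i11:ld.MEM ; tail

CYCLES = 9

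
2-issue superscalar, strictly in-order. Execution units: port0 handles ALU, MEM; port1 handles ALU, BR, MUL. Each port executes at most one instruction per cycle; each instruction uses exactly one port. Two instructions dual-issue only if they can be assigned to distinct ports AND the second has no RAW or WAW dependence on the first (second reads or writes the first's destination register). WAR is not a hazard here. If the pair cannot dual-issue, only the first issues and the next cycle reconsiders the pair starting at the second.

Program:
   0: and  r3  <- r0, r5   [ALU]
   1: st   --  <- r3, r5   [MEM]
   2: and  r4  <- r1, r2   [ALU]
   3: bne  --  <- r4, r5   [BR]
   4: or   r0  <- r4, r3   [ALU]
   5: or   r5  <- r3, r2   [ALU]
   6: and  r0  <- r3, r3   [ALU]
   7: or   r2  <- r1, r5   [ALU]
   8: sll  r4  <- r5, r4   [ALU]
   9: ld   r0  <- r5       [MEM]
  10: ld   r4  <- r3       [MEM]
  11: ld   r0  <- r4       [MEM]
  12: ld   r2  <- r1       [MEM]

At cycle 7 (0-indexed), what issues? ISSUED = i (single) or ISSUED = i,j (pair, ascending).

ISSUED = 11

#0 head=0: and i0 RAW r3
#1 head=1: st;and i1+i2 dual
#2 head=3: bne;or i3+i4 dual
#3 head=5: or;and i5+i6 dual
#4 head=7: or;sll i7+i8 dual
#5 head=9: ld i9 no-port MEM/MEM
#6 head=10: ld i10 no-port MEM/MEM
#7 head=11: ld i11 no-port MEM/MEM
#8 head=12: ld i12 tail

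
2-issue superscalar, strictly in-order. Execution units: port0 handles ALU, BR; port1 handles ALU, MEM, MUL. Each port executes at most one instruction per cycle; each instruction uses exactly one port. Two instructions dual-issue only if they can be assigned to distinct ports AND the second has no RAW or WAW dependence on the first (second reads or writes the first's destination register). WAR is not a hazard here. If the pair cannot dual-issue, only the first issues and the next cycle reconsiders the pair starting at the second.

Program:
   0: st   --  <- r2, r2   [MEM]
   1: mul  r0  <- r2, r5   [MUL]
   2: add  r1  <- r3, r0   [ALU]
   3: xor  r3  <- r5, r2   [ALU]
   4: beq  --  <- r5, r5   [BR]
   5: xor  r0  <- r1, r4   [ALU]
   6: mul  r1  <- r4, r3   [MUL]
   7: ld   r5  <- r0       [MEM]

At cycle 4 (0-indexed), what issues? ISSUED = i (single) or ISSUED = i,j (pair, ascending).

ISSUED = 6

#0 head=0: st.MEM i0 no-port MEM/MUL
#1 head=1: mul.MUL i1 RAW r0
#2 head=2: add.ALU+xor.ALU i2/i3 2-wide
#3 head=4: beq.BR+xor.ALU i4/i5 2-wide
#4 head=6: mul.MUL i6 no-port MUL/MEM
#5 head=7: ld.MEM i7 tail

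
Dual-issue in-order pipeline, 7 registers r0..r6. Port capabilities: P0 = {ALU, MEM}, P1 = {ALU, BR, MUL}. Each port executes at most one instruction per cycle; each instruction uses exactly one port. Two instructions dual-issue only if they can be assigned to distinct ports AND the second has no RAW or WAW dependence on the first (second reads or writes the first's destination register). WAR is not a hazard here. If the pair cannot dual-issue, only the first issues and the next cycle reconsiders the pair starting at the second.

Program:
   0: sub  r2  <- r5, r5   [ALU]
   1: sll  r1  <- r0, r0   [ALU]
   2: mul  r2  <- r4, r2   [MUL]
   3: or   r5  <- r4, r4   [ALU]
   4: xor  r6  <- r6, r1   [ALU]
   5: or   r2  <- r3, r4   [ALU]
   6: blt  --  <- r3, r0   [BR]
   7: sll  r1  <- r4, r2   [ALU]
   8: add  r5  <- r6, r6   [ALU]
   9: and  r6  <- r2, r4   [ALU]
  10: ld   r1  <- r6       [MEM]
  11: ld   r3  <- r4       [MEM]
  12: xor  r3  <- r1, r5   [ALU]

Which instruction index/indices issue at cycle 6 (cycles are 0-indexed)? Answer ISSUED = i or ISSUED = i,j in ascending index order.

0. sub sll @i0+i1  | 2-wide
1. mul or @i2+i3  | 2-wide
2. xor or @i4+i5  | 2-wide
3. blt sll @i6+i7  | 2-wide
4. add and @i8+i9  | 2-wide
5. ld @i10  | no-port MEM/MEM
6. ld @i11  | WAW r3
7. xor @i12  | tail

ISSUED = 11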